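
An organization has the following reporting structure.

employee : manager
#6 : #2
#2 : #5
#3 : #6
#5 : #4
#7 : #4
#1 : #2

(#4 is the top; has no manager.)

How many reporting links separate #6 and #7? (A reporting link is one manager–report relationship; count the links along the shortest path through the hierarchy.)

4

#6 is 3 levels below #4, and #7 is 1 level below #4 (their lowest common manager). The shortest path runs up from #6 to #4 and back down to #7: 3 + 1 = 4 links.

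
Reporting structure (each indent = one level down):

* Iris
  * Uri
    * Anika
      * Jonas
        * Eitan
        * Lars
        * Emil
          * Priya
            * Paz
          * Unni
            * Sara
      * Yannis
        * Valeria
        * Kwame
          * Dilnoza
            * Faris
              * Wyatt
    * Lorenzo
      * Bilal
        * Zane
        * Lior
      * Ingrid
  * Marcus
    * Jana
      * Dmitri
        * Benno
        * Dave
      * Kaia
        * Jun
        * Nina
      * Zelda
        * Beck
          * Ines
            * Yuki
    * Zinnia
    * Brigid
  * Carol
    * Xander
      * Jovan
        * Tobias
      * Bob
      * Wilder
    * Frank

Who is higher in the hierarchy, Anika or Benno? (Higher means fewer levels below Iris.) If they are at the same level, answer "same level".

Anika is 2 levels below Iris; Benno is 4. Anika is higher.

Anika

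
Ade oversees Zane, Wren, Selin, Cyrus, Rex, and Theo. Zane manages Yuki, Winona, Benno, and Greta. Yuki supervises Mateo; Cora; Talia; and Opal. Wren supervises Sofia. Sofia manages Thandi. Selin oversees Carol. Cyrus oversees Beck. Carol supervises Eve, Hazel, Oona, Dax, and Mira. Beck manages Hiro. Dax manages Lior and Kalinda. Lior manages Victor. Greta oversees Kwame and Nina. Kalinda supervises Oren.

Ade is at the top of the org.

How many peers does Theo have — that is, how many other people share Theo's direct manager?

5

Theo reports to Ade. Ade's other direct reports are Zane, Wren, Selin, Cyrus, Rex — 5 peers.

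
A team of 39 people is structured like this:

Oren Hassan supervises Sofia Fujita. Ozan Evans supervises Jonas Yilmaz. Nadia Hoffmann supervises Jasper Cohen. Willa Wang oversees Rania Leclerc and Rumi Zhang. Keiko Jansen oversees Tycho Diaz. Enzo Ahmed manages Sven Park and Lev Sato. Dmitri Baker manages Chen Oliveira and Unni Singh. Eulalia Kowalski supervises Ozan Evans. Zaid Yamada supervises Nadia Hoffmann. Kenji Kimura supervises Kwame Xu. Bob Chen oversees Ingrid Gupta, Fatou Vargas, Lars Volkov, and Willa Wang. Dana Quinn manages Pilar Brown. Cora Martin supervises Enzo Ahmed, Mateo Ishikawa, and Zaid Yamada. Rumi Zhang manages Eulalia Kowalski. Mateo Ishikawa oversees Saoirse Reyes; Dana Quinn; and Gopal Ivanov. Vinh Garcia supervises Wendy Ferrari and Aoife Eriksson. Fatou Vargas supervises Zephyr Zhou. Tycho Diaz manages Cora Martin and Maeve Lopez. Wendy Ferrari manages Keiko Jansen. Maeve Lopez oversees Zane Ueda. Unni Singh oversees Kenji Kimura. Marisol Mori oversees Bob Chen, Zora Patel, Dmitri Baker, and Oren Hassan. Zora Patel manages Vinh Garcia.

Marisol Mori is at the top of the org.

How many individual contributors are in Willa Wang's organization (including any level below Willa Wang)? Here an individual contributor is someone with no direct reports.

2

The people in Willa Wang's organization with no one reporting to them are Jonas Yilmaz, Rania Leclerc. That is 2.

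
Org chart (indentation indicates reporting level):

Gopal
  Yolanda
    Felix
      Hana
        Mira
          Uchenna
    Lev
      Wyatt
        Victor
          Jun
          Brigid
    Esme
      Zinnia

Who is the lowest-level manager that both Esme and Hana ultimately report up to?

Yolanda

Esme's chain of managers is Yolanda, Gopal. Hana's chain of managers is Felix, Yolanda, Gopal. The first manager that appears in both chains is Yolanda.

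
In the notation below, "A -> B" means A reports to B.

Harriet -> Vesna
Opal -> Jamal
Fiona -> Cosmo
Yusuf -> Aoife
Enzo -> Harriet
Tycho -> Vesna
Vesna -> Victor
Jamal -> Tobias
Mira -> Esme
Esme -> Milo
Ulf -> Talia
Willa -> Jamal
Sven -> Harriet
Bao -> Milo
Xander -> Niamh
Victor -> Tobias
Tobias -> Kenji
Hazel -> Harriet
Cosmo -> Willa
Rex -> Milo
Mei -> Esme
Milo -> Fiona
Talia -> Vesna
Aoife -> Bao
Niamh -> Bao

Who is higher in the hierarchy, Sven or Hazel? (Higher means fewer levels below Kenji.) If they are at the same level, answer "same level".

Both Sven and Hazel are 5 levels below Kenji.

same level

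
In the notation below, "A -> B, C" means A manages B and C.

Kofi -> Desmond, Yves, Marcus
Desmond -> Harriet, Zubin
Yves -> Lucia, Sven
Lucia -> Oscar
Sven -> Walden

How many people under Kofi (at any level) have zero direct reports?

The people in Kofi's organization with no one reporting to them are Marcus, Walden, Oscar, Zubin, Harriet. That is 5.

5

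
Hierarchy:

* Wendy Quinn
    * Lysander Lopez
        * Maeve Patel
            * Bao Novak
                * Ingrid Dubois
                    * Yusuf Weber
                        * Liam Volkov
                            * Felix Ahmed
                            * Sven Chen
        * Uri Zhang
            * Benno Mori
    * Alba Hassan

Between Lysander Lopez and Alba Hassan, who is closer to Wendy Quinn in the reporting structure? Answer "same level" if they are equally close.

Both Lysander Lopez and Alba Hassan are 1 level below Wendy Quinn.

same level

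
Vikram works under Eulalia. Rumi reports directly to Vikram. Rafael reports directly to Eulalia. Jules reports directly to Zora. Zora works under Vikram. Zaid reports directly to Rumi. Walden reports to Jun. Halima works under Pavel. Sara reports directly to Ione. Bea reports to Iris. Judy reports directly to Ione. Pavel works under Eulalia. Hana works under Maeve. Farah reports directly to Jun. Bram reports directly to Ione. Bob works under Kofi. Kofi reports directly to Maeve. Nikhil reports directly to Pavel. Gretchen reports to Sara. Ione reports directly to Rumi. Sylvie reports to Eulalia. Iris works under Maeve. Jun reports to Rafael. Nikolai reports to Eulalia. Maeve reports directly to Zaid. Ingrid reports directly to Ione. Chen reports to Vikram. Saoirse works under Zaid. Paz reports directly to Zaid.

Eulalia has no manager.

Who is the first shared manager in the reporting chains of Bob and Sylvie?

Eulalia

Bob's chain of managers is Kofi, Maeve, Zaid, Rumi, Vikram, Eulalia. Sylvie's chain of managers is Eulalia. The first manager that appears in both chains is Eulalia.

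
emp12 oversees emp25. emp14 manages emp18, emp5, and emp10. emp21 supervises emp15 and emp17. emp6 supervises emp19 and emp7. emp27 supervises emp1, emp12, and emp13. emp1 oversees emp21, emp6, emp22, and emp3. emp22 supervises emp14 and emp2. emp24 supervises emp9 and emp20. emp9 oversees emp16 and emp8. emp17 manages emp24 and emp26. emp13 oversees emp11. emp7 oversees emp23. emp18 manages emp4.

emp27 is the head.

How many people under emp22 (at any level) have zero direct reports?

4

The people in emp22's organization with no one reporting to them are emp10, emp5, emp4, emp2. That is 4.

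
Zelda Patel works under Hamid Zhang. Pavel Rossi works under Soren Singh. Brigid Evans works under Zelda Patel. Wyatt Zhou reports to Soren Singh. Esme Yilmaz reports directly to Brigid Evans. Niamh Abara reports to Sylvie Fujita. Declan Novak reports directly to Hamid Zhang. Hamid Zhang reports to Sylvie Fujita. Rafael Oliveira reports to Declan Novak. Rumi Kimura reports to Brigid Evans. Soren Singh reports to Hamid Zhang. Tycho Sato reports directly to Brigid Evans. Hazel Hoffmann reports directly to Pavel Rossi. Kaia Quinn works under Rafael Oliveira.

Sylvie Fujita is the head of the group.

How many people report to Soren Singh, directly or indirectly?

Soren Singh directly manages Pavel Rossi, Wyatt Zhou. Under Pavel Rossi: Hazel Hoffmann (1). Wyatt Zhou has no reports. So Soren Singh's organization is 2 direct reports plus everyone under them: 2 + 1 = 3.

3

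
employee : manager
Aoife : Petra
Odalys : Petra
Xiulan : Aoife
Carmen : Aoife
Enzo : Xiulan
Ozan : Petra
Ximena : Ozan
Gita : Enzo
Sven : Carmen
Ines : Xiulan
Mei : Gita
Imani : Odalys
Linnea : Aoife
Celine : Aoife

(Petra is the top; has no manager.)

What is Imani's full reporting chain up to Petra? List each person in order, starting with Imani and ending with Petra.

Imani -> Odalys -> Petra

Imani reports to Odalys. Odalys reports to Petra. Petra is at the top.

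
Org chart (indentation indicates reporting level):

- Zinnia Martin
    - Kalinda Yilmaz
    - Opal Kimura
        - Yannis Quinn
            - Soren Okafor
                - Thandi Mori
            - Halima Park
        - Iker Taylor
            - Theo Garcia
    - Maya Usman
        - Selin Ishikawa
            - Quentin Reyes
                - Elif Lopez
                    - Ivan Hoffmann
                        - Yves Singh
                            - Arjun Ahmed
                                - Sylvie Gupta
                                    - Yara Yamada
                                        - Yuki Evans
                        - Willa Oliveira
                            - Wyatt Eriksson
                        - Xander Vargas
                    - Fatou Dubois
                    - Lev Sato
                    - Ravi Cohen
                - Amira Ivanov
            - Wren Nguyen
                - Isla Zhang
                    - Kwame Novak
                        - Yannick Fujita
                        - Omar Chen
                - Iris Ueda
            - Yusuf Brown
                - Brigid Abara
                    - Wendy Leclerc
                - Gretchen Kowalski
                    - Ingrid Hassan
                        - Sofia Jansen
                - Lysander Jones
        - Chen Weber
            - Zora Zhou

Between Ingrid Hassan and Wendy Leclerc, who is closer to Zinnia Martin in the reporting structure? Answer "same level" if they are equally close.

Both Ingrid Hassan and Wendy Leclerc are 5 levels below Zinnia Martin.

same level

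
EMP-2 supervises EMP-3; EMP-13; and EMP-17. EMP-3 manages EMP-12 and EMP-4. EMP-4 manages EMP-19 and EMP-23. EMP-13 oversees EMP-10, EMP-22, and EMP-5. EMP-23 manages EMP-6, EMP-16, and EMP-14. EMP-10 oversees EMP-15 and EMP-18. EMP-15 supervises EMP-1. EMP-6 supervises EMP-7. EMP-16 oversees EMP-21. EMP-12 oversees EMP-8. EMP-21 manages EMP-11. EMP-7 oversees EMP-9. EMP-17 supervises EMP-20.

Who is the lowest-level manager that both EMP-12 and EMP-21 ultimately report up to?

EMP-12's chain of managers is EMP-3, EMP-2. EMP-21's chain of managers is EMP-16, EMP-23, EMP-4, EMP-3, EMP-2. The first manager that appears in both chains is EMP-3.

EMP-3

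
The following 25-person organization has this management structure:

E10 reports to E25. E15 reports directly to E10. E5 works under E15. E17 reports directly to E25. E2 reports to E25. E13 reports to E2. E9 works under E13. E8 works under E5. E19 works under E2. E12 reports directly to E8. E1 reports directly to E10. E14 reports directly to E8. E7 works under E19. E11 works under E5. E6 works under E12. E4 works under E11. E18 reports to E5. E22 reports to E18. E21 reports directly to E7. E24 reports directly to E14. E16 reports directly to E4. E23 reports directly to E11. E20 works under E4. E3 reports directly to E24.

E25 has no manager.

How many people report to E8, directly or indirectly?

5

E8 directly manages E12, E14. Under E12: E6 (1). Under E14: E24, E3 (2). So E8's organization is 2 direct reports plus everyone under them: 2 + 3 = 5.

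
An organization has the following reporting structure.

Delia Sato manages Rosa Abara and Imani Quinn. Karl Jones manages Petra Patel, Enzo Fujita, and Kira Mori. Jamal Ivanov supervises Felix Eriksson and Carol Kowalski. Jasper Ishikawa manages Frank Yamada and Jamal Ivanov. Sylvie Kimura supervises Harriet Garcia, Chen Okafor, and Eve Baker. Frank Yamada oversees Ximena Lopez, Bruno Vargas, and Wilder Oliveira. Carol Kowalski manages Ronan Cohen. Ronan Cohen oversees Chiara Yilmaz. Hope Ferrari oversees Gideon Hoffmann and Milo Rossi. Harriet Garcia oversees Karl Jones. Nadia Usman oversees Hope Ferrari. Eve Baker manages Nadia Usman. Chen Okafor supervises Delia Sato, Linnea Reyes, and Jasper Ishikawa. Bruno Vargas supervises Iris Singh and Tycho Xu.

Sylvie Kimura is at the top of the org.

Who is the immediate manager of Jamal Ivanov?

Jasper Ishikawa

Jamal Ivanov reports directly to Jasper Ishikawa.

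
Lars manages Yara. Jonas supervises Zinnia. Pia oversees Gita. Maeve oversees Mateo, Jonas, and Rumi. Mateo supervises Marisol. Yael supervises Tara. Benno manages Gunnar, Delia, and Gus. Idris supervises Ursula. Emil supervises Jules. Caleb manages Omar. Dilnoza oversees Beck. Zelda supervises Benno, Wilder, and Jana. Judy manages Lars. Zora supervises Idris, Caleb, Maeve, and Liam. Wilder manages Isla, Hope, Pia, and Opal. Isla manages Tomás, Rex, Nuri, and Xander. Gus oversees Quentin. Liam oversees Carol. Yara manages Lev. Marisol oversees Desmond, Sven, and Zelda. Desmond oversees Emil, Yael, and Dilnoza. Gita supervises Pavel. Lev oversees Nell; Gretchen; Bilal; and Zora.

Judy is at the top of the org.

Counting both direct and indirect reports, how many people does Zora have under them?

Zora directly manages Idris, Caleb, Maeve, Liam. Under Idris: Ursula (1). Under Caleb: Omar (1). Under Maeve: Rumi, Jonas, Zinnia, Mateo, Marisol, Sven, Desmond, Emil, Jules, Dilnoza, Beck, Yael, Tara, Zelda, Jana, Benno, Delia, Gus, Quentin, Gunnar, Wilder, Hope, Pia, Gita, Pavel, Isla, Xander, Nuri, Rex, Tomás, Opal (31). Under Liam: Carol (1). So Zora's organization is 4 direct reports plus everyone under them: 2 + 2 + 32 + 2 = 38.

38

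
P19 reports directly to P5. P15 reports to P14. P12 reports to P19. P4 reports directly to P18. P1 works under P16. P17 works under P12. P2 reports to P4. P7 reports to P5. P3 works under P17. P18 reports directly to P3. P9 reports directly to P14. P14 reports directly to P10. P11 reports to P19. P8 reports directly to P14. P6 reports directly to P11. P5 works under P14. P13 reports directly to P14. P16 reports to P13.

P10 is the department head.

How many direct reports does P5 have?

2

P5 directly manages P19, P7. That is 2 direct reports.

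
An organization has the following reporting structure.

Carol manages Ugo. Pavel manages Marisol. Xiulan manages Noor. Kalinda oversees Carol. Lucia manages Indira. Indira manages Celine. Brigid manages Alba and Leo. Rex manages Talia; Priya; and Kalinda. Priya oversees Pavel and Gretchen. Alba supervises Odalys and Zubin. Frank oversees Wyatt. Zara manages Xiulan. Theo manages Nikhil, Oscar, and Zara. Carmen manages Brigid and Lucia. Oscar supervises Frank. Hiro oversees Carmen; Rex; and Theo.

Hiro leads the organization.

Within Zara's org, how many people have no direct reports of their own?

The only person in Zara's organization with no one reporting to them is Noor. That is 1.

1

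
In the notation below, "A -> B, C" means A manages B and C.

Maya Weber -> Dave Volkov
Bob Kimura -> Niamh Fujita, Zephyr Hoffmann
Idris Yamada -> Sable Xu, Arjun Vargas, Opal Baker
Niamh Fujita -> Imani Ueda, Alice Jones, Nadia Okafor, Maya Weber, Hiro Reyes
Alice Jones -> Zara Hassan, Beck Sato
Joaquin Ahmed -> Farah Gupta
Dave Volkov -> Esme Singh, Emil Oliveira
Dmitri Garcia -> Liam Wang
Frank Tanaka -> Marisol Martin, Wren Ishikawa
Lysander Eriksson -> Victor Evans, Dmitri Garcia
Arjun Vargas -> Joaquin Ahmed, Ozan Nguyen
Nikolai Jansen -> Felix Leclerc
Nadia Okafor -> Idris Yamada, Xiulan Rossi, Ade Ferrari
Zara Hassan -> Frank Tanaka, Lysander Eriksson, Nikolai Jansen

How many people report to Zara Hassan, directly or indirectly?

Zara Hassan directly manages Frank Tanaka, Lysander Eriksson, Nikolai Jansen. Under Frank Tanaka: Wren Ishikawa, Marisol Martin (2). Under Lysander Eriksson: Dmitri Garcia, Liam Wang, Victor Evans (3). Under Nikolai Jansen: Felix Leclerc (1). So Zara Hassan's organization is 3 direct reports plus everyone under them: 3 + 4 + 2 = 9.

9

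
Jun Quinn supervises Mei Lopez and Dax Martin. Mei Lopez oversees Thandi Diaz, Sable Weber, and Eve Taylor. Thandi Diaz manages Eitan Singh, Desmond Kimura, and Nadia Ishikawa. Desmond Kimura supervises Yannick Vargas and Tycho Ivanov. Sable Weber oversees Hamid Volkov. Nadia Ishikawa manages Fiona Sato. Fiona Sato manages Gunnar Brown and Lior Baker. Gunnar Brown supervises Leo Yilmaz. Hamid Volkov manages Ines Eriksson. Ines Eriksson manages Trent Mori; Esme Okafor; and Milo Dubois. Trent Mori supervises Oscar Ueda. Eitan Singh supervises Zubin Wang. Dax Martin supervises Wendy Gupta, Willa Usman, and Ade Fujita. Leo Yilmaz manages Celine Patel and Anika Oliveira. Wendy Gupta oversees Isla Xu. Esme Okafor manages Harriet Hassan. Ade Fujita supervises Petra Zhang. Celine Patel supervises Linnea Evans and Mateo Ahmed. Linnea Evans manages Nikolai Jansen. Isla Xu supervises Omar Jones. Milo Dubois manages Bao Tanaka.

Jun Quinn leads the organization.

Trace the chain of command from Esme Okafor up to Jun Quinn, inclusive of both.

Esme Okafor reports to Ines Eriksson. Ines Eriksson reports to Hamid Volkov. Hamid Volkov reports to Sable Weber. Sable Weber reports to Mei Lopez. Mei Lopez reports to Jun Quinn. Jun Quinn is at the top.

Esme Okafor -> Ines Eriksson -> Hamid Volkov -> Sable Weber -> Mei Lopez -> Jun Quinn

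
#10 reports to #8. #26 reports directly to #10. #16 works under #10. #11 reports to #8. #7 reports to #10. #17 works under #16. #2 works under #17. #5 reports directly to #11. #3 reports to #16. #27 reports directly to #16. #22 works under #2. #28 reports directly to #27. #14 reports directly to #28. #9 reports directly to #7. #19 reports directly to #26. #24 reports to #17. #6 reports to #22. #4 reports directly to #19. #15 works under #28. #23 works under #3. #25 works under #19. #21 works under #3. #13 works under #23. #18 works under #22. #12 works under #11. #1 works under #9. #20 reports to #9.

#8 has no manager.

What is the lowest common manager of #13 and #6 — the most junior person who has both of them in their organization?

#16

#13's chain of managers is #23, #3, #16, #10, #8. #6's chain of managers is #22, #2, #17, #16, #10, #8. The first manager that appears in both chains is #16.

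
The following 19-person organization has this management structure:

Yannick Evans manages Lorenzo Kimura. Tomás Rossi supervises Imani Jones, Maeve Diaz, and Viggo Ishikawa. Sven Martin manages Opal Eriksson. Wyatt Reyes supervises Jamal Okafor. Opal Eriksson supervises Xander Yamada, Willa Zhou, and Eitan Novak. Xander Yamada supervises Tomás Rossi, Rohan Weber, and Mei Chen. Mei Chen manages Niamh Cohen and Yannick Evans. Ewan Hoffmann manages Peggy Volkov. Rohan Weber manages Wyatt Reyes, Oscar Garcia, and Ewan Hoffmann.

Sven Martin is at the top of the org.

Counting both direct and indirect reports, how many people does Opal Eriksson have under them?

Opal Eriksson directly manages Xander Yamada, Willa Zhou, Eitan Novak. Under Xander Yamada: Mei Chen, Yannick Evans, Lorenzo Kimura, Niamh Cohen, Rohan Weber, Ewan Hoffmann, Peggy Volkov, Oscar Garcia, Wyatt Reyes, Jamal Okafor, Tomás Rossi, Maeve Diaz, Viggo Ishikawa, Imani Jones (14). Willa Zhou has no reports. Eitan Novak has no reports. So Opal Eriksson's organization is 3 direct reports plus everyone under them: 15 + 1 + 1 = 17.

17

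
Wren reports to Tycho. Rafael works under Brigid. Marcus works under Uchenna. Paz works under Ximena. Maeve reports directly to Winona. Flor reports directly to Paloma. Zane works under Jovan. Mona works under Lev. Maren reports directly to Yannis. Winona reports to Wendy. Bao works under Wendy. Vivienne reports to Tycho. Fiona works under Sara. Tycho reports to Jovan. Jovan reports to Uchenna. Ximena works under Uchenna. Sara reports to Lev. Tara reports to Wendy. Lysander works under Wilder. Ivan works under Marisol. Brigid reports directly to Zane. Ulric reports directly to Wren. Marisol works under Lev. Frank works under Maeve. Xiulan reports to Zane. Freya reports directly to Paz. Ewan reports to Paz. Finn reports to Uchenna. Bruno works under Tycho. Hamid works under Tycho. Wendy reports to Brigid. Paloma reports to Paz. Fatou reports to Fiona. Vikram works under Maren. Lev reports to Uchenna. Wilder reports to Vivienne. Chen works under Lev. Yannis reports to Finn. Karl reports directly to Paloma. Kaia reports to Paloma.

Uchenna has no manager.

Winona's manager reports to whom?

Winona reports to Wendy, and Wendy reports to Brigid. So Winona's skip-level manager is Brigid.

Brigid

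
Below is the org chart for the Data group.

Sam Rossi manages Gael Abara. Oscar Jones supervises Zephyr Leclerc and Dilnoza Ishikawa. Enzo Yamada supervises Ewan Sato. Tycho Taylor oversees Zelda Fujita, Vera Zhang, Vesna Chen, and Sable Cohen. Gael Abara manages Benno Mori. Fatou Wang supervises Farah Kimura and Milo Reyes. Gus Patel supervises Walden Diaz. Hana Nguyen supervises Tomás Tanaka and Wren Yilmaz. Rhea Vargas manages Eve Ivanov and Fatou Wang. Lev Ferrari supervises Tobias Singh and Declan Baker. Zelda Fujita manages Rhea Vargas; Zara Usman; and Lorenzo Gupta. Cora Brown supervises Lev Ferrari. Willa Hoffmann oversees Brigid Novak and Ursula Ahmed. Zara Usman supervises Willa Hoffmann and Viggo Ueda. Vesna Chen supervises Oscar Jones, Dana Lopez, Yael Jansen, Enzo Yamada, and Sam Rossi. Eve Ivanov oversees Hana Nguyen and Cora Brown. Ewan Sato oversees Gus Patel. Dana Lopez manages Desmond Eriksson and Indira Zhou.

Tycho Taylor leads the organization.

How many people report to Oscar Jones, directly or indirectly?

Oscar Jones directly manages Zephyr Leclerc, Dilnoza Ishikawa. Zephyr Leclerc has no reports. Dilnoza Ishikawa has no reports. So Oscar Jones's organization is 2 direct reports plus everyone under them: 1 + 1 = 2.

2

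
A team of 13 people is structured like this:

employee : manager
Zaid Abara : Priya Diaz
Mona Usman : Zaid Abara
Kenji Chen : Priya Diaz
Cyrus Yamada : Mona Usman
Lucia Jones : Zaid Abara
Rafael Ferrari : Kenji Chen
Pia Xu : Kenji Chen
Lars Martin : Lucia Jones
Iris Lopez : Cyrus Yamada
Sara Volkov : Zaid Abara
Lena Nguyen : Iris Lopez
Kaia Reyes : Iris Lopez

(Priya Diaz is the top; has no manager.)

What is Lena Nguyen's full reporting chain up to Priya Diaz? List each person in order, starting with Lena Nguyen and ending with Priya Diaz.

Lena Nguyen reports to Iris Lopez. Iris Lopez reports to Cyrus Yamada. Cyrus Yamada reports to Mona Usman. Mona Usman reports to Zaid Abara. Zaid Abara reports to Priya Diaz. Priya Diaz is at the top.

Lena Nguyen -> Iris Lopez -> Cyrus Yamada -> Mona Usman -> Zaid Abara -> Priya Diaz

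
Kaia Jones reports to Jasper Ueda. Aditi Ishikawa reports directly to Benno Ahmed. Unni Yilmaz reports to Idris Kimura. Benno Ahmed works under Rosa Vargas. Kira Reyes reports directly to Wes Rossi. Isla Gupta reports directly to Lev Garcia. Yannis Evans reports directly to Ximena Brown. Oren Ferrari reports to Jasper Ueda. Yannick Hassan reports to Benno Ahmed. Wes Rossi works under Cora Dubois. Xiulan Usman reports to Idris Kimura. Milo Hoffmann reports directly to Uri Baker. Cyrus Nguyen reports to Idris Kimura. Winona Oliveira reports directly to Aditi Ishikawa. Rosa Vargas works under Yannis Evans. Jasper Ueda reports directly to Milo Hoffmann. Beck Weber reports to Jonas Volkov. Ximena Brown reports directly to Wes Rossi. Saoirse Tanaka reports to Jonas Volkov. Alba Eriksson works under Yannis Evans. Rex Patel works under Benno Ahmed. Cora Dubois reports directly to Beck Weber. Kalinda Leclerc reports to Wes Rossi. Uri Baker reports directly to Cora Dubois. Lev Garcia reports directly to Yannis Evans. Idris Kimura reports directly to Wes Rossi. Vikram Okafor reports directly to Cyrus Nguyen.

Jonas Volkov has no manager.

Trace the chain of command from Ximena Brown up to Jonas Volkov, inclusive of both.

Ximena Brown reports to Wes Rossi. Wes Rossi reports to Cora Dubois. Cora Dubois reports to Beck Weber. Beck Weber reports to Jonas Volkov. Jonas Volkov is at the top.

Ximena Brown -> Wes Rossi -> Cora Dubois -> Beck Weber -> Jonas Volkov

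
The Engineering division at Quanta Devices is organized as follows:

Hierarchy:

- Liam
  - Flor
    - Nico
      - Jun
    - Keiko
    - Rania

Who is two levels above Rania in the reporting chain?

Rania reports to Flor, and Flor reports to Liam. So Rania's skip-level manager is Liam.

Liam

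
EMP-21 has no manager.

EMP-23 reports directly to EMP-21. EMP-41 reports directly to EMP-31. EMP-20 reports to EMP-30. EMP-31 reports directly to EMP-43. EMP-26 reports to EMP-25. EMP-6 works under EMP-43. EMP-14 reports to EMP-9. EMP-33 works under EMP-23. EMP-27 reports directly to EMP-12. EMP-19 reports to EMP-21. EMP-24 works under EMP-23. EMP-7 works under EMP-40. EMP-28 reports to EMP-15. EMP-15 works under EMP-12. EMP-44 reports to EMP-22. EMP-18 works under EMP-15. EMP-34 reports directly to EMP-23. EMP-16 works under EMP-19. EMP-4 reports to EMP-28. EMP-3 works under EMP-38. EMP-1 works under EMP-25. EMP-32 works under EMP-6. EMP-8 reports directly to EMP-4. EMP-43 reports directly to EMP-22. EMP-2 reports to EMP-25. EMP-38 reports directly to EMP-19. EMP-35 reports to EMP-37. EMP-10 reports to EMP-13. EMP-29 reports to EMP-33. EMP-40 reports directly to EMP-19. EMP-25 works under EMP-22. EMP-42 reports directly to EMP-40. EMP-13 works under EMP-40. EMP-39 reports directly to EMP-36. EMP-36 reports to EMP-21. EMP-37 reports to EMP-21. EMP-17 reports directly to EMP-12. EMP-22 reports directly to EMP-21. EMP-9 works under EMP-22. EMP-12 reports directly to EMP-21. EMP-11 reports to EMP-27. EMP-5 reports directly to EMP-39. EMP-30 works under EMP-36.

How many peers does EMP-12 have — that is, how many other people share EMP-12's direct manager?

EMP-12 reports to EMP-21. EMP-21's other direct reports are EMP-22, EMP-19, EMP-36, EMP-23, EMP-37 — 5 peers.

5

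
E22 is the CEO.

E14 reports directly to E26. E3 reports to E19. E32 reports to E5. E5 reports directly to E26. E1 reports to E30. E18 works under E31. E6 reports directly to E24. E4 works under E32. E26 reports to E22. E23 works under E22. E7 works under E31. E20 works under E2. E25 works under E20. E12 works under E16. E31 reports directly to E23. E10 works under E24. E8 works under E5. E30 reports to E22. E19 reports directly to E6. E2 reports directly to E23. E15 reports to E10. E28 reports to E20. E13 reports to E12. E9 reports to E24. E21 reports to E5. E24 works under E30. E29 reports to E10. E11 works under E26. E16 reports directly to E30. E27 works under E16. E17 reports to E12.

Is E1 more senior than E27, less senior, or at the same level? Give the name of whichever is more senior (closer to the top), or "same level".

E1

E1 is 2 levels below E22; E27 is 3. E1 is higher.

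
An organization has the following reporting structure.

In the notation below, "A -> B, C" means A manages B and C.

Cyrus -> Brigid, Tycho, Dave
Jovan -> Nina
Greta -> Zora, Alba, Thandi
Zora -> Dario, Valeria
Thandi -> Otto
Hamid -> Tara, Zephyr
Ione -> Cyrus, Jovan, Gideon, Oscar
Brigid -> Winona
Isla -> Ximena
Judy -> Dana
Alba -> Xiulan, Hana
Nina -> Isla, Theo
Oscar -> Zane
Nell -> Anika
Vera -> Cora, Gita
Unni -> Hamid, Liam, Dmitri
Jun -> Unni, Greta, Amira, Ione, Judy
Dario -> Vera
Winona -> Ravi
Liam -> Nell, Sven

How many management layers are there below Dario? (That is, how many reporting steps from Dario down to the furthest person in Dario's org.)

2

The longest chain under Dario runs Dario → Vera → Gita, which is 2 levels below Dario.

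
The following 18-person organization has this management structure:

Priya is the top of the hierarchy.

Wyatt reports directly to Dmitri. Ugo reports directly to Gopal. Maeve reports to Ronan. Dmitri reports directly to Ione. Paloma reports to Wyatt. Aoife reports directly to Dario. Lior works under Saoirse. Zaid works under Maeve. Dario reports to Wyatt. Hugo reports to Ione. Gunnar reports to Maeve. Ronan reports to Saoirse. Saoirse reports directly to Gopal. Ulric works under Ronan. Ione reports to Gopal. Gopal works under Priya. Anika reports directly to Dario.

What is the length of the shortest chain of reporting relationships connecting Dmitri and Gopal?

Dmitri is in Gopal's organization: the chain from Dmitri up to Gopal is Dmitri → Ione → Gopal, which is 2 links.

2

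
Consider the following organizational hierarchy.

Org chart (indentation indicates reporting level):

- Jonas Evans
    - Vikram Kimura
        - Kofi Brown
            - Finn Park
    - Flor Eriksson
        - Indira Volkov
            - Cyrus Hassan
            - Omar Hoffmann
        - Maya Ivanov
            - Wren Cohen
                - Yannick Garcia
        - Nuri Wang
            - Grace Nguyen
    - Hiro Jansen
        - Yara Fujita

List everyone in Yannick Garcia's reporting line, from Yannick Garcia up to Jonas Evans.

Yannick Garcia reports to Wren Cohen. Wren Cohen reports to Maya Ivanov. Maya Ivanov reports to Flor Eriksson. Flor Eriksson reports to Jonas Evans. Jonas Evans is at the top.

Yannick Garcia -> Wren Cohen -> Maya Ivanov -> Flor Eriksson -> Jonas Evans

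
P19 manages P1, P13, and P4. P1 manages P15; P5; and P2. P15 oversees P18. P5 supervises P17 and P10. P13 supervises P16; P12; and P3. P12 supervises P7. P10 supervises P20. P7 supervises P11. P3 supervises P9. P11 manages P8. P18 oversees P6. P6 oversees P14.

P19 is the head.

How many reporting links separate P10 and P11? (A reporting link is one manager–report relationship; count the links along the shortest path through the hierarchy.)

P10 is 3 levels below P19, and P11 is 4 levels below P19 (their lowest common manager). The shortest path runs up from P10 to P19 and back down to P11: 3 + 4 = 7 links.

7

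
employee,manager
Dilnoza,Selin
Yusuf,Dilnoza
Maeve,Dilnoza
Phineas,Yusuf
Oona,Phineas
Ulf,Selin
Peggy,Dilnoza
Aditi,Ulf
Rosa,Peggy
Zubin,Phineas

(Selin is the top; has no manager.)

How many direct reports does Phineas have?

2

Phineas directly manages Oona, Zubin. That is 2 direct reports.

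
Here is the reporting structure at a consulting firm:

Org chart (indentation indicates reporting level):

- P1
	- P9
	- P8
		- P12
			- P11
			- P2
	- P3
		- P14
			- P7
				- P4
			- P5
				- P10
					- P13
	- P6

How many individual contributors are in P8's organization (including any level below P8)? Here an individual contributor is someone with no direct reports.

The people in P8's organization with no one reporting to them are P2, P11. That is 2.

2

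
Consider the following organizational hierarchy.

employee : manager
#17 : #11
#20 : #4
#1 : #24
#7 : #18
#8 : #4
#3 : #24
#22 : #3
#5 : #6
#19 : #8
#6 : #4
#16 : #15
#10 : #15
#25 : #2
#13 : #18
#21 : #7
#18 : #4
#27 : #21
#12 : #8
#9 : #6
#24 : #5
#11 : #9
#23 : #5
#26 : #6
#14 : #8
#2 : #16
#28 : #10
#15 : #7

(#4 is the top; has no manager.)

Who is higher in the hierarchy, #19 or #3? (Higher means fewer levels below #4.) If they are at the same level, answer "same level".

#19 is 2 levels below #4; #3 is 4. #19 is higher.

#19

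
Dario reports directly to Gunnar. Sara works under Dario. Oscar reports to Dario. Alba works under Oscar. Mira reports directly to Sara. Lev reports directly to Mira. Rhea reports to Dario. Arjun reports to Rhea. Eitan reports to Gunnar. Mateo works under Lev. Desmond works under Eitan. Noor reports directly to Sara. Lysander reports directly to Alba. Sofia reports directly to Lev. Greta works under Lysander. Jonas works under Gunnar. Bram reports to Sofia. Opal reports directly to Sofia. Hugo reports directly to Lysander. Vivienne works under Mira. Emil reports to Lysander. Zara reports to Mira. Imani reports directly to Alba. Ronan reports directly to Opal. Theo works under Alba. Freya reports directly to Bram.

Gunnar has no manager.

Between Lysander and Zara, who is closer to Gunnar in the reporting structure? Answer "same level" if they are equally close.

Both Lysander and Zara are 4 levels below Gunnar.

same level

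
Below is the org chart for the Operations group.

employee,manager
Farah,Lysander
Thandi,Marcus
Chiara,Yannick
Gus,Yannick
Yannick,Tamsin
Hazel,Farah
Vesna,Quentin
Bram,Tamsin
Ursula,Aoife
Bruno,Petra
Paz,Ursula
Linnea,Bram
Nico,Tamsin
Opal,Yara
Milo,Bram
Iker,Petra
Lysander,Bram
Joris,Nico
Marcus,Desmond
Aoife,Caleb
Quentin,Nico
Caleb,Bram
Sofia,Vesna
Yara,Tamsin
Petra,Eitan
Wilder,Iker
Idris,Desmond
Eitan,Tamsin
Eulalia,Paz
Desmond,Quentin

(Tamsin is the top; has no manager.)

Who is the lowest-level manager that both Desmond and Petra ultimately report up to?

Desmond's chain of managers is Quentin, Nico, Tamsin. Petra's chain of managers is Eitan, Tamsin. The first manager that appears in both chains is Tamsin.

Tamsin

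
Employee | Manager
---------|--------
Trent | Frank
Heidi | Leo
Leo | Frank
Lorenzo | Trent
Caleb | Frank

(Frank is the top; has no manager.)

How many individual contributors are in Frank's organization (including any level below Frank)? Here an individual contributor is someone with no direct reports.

3

The people in Frank's organization with no one reporting to them are Heidi, Lorenzo, Caleb. That is 3.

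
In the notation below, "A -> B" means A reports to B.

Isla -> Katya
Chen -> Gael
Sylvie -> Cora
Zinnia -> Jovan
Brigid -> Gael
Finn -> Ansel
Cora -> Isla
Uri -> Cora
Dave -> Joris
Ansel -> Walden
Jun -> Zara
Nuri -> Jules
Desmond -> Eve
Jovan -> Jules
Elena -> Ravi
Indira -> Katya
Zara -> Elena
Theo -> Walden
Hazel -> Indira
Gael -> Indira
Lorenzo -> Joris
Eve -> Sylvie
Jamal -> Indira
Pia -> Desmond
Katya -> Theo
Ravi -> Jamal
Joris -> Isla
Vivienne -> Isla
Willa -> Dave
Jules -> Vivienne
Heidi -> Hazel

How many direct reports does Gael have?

2

Gael directly manages Brigid, Chen. That is 2 direct reports.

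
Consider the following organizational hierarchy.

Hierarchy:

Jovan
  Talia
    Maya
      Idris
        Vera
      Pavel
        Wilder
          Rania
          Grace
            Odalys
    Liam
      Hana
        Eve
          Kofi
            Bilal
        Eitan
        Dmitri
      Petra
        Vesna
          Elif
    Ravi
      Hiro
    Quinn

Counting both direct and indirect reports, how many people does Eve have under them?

Eve directly manages Kofi. Under Kofi: Bilal (1). That's 2 in total.

2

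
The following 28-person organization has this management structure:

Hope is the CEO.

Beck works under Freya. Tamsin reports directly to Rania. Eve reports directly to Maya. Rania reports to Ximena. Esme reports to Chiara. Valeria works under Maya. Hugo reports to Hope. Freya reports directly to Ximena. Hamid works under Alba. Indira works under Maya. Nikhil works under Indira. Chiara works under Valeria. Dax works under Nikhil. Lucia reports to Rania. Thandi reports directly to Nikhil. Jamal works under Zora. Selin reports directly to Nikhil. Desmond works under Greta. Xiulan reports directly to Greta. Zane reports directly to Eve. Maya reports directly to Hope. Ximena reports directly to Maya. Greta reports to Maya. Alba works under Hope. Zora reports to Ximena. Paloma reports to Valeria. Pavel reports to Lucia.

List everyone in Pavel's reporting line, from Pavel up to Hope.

Pavel reports to Lucia. Lucia reports to Rania. Rania reports to Ximena. Ximena reports to Maya. Maya reports to Hope. Hope is at the top.

Pavel -> Lucia -> Rania -> Ximena -> Maya -> Hope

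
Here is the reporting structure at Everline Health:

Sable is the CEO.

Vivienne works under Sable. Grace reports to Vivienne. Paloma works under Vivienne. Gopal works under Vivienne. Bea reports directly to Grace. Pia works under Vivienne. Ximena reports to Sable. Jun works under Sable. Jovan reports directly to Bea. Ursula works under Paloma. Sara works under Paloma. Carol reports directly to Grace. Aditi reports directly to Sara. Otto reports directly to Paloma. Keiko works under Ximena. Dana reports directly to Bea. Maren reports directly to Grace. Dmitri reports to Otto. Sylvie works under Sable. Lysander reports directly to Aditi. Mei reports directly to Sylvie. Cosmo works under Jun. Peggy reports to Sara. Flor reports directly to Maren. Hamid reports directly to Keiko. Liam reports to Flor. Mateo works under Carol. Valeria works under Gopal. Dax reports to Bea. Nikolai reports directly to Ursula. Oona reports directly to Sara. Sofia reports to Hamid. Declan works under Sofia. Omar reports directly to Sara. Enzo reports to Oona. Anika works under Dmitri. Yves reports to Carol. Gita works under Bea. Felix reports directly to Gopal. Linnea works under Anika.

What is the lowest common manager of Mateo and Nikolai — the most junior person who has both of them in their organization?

Mateo's chain of managers is Carol, Grace, Vivienne, Sable. Nikolai's chain of managers is Ursula, Paloma, Vivienne, Sable. The first manager that appears in both chains is Vivienne.

Vivienne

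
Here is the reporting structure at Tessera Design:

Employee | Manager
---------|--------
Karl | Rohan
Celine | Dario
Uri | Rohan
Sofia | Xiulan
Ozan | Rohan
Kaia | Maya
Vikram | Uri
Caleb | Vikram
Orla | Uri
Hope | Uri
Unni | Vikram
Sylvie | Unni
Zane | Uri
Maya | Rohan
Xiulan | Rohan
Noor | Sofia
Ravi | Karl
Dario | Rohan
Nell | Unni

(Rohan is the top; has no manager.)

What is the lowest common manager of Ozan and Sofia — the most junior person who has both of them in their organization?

Ozan's chain of managers is Rohan. Sofia's chain of managers is Xiulan, Rohan. The first manager that appears in both chains is Rohan.

Rohan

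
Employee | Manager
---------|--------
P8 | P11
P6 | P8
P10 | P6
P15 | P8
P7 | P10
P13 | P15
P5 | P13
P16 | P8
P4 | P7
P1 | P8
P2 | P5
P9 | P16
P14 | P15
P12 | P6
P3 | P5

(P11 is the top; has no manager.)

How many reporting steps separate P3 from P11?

5

Chain from P3 up to P11: P3 → P5 → P13 → P15 → P8 → P11. That is 5 steps up, so P3 is 5 levels below P11.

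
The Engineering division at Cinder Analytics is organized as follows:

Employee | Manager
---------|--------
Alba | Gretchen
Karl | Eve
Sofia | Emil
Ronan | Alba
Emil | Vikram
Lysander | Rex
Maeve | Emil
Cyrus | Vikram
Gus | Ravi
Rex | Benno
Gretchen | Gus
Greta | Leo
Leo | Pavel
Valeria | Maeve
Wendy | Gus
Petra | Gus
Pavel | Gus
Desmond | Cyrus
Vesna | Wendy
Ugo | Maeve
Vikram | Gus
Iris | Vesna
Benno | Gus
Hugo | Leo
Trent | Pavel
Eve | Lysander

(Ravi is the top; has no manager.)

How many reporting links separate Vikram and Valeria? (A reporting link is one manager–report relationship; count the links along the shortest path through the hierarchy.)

Valeria is in Vikram's organization: the chain from Valeria up to Vikram is Valeria → Maeve → Emil → Vikram, which is 3 links.

3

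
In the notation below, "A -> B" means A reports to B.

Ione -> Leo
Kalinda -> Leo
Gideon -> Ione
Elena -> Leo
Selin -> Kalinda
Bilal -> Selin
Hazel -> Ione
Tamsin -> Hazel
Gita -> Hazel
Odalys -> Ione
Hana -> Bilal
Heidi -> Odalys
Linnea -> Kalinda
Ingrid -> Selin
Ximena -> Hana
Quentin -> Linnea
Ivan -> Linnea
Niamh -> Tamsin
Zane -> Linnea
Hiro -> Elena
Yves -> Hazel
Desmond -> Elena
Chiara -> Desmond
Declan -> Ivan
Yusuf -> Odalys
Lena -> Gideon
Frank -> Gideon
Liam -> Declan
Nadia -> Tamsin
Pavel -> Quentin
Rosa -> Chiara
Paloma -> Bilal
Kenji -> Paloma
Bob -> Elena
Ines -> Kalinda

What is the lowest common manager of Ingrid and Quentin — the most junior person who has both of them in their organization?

Kalinda

Ingrid's chain of managers is Selin, Kalinda, Leo. Quentin's chain of managers is Linnea, Kalinda, Leo. The first manager that appears in both chains is Kalinda.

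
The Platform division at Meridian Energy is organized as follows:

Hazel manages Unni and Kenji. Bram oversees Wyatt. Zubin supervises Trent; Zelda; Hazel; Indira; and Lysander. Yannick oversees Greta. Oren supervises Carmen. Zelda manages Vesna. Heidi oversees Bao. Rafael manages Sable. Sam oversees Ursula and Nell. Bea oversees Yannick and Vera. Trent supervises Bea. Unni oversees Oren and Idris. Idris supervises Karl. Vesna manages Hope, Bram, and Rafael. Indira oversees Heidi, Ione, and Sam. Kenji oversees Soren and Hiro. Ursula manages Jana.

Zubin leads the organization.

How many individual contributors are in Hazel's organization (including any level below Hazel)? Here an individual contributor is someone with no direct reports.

4

The people in Hazel's organization with no one reporting to them are Hiro, Soren, Carmen, Karl. That is 4.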